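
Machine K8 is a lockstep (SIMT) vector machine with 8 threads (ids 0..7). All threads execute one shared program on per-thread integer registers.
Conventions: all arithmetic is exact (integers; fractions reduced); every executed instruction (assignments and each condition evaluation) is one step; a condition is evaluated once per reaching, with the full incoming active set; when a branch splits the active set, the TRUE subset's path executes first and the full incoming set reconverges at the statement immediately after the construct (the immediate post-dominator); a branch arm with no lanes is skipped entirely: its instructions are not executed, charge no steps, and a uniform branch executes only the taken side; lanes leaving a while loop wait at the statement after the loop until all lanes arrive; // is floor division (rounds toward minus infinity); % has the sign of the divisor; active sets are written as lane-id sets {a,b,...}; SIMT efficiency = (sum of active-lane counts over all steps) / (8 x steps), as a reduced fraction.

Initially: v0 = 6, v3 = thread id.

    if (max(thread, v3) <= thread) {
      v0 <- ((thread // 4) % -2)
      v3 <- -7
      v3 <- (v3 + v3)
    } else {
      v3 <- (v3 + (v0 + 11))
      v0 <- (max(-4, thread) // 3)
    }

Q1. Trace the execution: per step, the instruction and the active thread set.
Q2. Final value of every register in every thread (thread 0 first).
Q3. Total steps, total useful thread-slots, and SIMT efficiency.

step 0: eval (max(thread, v3) <= thread) {0,1,2,3,4,5,6,7}
step 1: v0 <- ((thread // 4) % -2)   {0,1,2,3,4,5,6,7}
step 2: v3 <- -7                     {0,1,2,3,4,5,6,7}
step 3: v3 <- (v3 + v3)              {0,1,2,3,4,5,6,7}

Answer: 4 steps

v0: 0,0,0,0,-1,-1,-1,-1
v3: -14,-14,-14,-14,-14,-14,-14,-14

steps = 4; useful = 32; efficiency = 32/32 = 1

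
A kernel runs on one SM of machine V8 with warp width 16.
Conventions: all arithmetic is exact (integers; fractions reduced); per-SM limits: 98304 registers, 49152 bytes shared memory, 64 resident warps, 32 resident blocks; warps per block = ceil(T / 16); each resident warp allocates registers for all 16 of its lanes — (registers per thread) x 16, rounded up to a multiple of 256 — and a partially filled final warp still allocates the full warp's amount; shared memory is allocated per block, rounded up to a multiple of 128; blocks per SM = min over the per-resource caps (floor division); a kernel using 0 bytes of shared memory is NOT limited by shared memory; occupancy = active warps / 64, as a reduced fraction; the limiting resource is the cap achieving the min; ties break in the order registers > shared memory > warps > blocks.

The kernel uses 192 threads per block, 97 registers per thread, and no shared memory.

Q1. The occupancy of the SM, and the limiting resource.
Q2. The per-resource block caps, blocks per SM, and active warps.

Answer: occupancy 3/4, limited by registers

registers: 4 blocks
shared memory: no limit (kernel uses none)
warps: 5 blocks
blocks: 32 blocks

Answer: 4 blocks, 48 active warps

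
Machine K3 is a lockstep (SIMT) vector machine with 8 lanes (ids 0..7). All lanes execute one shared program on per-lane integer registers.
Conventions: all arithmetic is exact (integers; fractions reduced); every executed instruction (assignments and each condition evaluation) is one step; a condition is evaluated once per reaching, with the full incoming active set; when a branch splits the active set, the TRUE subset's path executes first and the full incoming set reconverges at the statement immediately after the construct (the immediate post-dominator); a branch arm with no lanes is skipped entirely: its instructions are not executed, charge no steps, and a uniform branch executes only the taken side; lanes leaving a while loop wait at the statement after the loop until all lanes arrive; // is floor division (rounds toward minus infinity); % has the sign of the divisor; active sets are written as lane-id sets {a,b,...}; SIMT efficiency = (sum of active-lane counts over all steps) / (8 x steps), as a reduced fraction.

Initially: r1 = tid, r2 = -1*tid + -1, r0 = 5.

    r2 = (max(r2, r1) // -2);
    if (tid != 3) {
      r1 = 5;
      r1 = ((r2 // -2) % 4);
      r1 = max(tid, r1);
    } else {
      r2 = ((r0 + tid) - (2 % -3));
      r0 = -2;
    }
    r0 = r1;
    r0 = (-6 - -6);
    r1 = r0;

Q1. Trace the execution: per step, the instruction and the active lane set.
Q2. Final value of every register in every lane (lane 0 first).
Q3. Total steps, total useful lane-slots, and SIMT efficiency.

step 0: r2 <- (max(r2, r1) // -2)    {0,1,2,3,4,5,6,7}
step 1: eval (tid != 3)              {0,1,2,3,4,5,6,7}
step 2: r1 <- 5                      {0,1,2,4,5,6,7}
step 3: r1 <- ((r2 // -2) % 4)       {0,1,2,4,5,6,7}
step 4: r1 <- max(tid, r1)           {0,1,2,4,5,6,7}
step 5: r2 <- ((r0 + tid) - (2 % -3)) {3}
step 6: r0 <- -2                     {3}
step 7: r0 <- r1                     {0,1,2,3,4,5,6,7}
step 8: r0 <- (-6 - -6)              {0,1,2,3,4,5,6,7}
step 9: r1 <- r0                     {0,1,2,3,4,5,6,7}

Answer: 10 steps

r1: 0,0,0,0,0,0,0,0
r2: 0,-1,-1,9,-2,-3,-3,-4
r0: 0,0,0,0,0,0,0,0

steps = 10; useful = 63; efficiency = 63/80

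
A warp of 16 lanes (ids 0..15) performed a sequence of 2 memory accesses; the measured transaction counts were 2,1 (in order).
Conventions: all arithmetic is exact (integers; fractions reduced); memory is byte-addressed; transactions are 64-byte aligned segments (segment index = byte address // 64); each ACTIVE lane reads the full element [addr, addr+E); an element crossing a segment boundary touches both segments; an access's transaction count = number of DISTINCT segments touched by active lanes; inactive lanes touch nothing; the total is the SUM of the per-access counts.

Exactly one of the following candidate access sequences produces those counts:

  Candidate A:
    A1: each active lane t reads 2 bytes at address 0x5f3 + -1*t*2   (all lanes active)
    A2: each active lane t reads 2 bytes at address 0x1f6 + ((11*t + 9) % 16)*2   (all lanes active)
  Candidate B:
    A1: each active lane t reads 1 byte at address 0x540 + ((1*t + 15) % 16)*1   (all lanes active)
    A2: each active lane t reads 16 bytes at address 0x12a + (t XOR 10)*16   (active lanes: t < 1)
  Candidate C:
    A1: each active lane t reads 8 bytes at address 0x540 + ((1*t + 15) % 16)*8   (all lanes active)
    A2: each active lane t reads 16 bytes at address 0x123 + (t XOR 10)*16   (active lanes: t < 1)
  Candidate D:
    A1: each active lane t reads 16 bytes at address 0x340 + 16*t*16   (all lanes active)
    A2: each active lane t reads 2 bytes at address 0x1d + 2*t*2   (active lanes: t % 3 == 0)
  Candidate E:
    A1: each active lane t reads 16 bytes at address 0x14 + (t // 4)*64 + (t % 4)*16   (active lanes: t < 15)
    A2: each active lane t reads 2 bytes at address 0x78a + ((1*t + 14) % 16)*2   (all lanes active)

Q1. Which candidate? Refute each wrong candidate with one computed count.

A: A1 gives 1 transaction, not 2
B: A1 gives 1 transaction, not 2
D: A1 gives 16 transactions, not 2
E: A1 gives 5 transactions, not 2
C: all counts match (2,1)

Answer: C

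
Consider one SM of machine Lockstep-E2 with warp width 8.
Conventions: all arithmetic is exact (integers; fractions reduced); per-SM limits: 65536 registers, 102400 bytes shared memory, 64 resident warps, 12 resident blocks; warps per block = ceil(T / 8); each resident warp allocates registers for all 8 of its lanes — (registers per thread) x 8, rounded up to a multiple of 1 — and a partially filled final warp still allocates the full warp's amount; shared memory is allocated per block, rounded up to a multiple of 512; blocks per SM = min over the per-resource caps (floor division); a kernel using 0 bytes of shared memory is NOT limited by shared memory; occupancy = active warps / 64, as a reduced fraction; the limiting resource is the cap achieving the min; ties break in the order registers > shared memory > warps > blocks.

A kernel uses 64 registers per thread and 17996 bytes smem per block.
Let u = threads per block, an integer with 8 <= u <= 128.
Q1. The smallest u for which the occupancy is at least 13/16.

Answer: u = 81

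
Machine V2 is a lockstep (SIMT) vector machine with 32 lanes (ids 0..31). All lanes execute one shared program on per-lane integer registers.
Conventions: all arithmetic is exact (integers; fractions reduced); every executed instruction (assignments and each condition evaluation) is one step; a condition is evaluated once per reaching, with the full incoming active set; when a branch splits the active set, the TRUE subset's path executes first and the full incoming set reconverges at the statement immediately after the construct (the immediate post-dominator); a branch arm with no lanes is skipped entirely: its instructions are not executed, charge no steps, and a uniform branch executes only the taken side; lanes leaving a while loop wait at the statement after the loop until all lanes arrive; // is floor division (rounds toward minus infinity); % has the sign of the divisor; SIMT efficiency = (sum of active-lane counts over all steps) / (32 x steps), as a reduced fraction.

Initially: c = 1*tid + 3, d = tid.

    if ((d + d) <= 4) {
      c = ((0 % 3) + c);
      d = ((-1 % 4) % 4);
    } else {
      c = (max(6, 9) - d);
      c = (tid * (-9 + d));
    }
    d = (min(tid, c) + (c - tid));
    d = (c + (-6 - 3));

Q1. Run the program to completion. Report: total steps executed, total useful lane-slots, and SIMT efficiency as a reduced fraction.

Answer: 7 steps, 160 useful, 5/7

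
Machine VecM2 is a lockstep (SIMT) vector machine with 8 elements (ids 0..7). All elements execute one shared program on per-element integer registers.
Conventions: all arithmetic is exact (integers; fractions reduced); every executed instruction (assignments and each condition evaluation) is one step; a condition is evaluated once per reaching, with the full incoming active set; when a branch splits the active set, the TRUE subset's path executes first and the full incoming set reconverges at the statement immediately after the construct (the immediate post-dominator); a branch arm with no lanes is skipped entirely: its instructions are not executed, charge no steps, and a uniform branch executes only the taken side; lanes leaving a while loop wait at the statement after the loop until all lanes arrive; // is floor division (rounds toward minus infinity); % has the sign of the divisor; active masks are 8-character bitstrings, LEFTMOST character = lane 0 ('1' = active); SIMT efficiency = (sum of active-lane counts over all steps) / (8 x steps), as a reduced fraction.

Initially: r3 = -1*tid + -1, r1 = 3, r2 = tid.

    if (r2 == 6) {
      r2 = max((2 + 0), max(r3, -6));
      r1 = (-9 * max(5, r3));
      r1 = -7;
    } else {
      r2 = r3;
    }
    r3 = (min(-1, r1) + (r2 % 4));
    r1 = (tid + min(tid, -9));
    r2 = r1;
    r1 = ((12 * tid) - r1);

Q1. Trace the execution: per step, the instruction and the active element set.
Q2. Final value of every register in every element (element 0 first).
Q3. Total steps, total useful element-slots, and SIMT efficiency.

step 0: eval (r2 == 6)               11111111
step 1: r2 <- max((2 + 0), max(r3, -6)) 00000010
step 2: r1 <- (-9 * max(5, r3))      00000010
step 3: r1 <- -7                     00000010
step 4: r2 <- r3                     11111101
step 5: r3 <- (min(-1, r1) + (r2 % 4)) 11111111
step 6: r1 <- (tid + min(tid, -9))   11111111
step 7: r2 <- r1                     11111111
step 8: r1 <- ((12 * tid) - r1)      11111111

Answer: 9 steps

r3: 2,1,0,-1,2,1,-5,-1
r1: 9,20,31,42,53,64,75,86
r2: -9,-8,-7,-6,-5,-4,-3,-2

steps = 9; useful = 50; efficiency = 50/72 = 25/36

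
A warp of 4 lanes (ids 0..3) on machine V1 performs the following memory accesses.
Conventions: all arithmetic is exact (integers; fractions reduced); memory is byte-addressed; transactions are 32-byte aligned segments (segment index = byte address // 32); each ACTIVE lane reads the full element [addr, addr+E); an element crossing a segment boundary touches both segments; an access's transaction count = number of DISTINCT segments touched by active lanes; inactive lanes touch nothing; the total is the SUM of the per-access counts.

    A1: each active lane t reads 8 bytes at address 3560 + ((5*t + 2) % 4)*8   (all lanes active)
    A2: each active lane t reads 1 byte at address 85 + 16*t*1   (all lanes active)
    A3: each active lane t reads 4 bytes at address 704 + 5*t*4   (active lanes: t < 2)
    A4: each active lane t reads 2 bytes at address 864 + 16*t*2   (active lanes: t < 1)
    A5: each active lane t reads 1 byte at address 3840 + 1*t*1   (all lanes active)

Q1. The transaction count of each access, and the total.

A1: 2 transactions
A2: 3 transactions
A3: 1 transaction
A4: 1 transaction
A5: 1 transaction

Answer: 2,3,1,1,1; total 8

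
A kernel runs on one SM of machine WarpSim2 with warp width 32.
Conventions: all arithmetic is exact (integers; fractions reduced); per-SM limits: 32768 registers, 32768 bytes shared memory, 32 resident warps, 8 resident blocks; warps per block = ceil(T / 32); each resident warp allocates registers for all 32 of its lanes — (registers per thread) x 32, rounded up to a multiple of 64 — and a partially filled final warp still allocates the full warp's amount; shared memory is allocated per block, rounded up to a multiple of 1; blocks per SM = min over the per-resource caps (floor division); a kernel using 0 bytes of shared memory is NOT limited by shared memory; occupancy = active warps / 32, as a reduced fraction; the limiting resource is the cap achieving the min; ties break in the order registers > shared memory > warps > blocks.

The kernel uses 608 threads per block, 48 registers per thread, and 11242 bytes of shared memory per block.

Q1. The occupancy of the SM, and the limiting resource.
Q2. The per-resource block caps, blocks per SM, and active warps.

Answer: occupancy 19/32, limited by registers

registers: 1 block
shared memory: 2 blocks
warps: 1 block
blocks: 8 blocks

Answer: 1 block, 19 active warps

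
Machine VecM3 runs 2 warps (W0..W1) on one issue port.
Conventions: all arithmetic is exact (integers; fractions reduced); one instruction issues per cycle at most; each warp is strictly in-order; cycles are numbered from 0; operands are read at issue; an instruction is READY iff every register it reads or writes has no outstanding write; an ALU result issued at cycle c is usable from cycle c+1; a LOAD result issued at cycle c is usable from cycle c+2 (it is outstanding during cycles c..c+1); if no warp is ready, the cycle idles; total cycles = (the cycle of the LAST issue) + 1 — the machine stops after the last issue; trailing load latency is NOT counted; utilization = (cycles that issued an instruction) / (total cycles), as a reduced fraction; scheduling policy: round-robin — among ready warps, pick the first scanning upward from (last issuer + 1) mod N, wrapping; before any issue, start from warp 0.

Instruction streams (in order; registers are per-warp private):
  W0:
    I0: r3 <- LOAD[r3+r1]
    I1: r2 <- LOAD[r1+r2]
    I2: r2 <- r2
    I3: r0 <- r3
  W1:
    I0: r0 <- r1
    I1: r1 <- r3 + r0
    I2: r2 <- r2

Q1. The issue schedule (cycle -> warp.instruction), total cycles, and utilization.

cycle 0: W0.I0
cycle 1: W1.I0
cycle 2: W0.I1
cycle 3: W1.I1
cycle 4: W0.I2
cycle 5: W1.I2
cycle 6: W0.I3

Answer: 7 cycles, utilization 1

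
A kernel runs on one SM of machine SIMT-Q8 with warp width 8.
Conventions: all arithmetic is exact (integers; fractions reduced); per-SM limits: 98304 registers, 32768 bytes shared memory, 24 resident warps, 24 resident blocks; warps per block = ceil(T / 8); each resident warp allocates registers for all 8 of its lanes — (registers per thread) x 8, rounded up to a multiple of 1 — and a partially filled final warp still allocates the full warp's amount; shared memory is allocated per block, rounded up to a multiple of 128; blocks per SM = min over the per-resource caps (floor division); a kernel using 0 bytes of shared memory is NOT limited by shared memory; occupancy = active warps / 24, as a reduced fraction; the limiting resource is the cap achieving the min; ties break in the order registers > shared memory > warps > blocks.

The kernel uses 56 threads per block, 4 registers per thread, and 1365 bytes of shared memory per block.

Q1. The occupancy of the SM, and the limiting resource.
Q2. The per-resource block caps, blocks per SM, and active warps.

Answer: occupancy 7/8, limited by warps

registers: 438 blocks
shared memory: 23 blocks
warps: 3 blocks
blocks: 24 blocks

Answer: 3 blocks, 21 active warps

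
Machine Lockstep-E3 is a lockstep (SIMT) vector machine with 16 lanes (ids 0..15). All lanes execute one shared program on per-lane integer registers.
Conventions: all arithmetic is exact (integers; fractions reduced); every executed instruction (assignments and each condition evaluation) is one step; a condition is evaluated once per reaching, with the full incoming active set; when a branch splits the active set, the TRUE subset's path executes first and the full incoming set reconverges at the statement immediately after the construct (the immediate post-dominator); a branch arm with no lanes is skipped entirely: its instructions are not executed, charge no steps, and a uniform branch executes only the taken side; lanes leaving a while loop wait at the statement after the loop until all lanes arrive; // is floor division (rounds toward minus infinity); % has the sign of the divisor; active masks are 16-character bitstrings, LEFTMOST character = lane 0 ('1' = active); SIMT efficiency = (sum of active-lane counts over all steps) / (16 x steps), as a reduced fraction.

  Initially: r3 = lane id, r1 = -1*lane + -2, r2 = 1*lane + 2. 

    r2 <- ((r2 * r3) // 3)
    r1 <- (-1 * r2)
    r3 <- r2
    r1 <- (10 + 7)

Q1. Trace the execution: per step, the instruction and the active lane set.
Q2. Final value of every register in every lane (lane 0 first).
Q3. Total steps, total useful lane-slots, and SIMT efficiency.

step 0: r2 <- ((r2 * r3) // 3)       1111111111111111
step 1: r1 <- (-1 * r2)              1111111111111111
step 2: r3 <- r2                     1111111111111111
step 3: r1 <- (10 + 7)               1111111111111111

Answer: 4 steps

r3: 0,1,2,5,8,11,16,21,26,33,40,47,56,65,74,85
r1: 17,17,17,17,17,17,17,17,17,17,17,17,17,17,17,17
r2: 0,1,2,5,8,11,16,21,26,33,40,47,56,65,74,85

steps = 4; useful = 64; efficiency = 64/64 = 1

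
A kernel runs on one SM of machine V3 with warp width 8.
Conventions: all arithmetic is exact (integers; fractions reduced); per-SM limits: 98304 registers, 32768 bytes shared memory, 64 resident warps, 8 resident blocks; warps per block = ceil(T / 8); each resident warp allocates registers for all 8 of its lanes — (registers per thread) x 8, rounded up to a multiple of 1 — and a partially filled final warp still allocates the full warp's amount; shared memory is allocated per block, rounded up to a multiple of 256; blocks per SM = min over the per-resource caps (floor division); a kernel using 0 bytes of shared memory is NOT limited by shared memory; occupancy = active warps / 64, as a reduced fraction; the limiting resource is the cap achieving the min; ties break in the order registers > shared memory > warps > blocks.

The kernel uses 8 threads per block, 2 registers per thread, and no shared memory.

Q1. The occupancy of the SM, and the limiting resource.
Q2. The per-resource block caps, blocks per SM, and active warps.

Answer: occupancy 1/8, limited by blocks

registers: 6144 blocks
shared memory: no limit (kernel uses none)
warps: 64 blocks
blocks: 8 blocks

Answer: 8 blocks, 8 active warps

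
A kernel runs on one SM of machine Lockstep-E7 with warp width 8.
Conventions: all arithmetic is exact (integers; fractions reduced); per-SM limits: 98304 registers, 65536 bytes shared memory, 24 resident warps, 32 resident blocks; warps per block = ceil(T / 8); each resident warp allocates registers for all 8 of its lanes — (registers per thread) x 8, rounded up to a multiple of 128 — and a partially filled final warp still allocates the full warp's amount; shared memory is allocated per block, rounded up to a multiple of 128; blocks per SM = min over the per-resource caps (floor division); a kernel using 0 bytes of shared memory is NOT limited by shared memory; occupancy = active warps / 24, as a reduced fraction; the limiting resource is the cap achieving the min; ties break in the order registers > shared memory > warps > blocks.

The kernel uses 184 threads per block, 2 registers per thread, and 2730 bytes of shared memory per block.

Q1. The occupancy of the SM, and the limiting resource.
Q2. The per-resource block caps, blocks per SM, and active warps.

Answer: occupancy 23/24, limited by warps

registers: 33 blocks
shared memory: 23 blocks
warps: 1 block
blocks: 32 blocks

Answer: 1 block, 23 active warps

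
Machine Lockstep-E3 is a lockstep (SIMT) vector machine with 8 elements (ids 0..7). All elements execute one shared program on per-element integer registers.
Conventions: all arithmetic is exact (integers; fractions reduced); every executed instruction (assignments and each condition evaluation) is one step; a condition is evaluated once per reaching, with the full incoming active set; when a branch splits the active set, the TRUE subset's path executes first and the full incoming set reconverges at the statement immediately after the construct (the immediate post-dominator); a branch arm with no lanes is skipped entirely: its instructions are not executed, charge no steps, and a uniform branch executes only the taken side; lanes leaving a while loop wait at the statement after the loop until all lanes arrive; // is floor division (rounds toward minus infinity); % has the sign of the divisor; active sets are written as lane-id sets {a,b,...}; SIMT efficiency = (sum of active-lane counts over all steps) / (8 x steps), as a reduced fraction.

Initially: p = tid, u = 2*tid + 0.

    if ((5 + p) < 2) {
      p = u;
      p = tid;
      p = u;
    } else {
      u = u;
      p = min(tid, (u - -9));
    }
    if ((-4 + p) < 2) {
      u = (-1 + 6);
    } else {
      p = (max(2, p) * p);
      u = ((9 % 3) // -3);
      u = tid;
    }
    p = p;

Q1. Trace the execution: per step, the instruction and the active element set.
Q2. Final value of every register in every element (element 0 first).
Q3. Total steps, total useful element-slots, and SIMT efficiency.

step 0: eval ((5 + p) < 2)           {0,1,2,3,4,5,6,7}
step 1: u <- u                       {0,1,2,3,4,5,6,7}
step 2: p <- min(tid, (u - -9))      {0,1,2,3,4,5,6,7}
step 3: eval ((-4 + p) < 2)          {0,1,2,3,4,5,6,7}
step 4: u <- (-1 + 6)                {0,1,2,3,4,5}
step 5: p <- (max(2, p) * p)         {6,7}
step 6: u <- ((9 % 3) // -3)         {6,7}
step 7: u <- tid                     {6,7}
step 8: p <- p                       {0,1,2,3,4,5,6,7}

Answer: 9 steps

p: 0,1,2,3,4,5,36,49
u: 5,5,5,5,5,5,6,7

steps = 9; useful = 52; efficiency = 52/72 = 13/18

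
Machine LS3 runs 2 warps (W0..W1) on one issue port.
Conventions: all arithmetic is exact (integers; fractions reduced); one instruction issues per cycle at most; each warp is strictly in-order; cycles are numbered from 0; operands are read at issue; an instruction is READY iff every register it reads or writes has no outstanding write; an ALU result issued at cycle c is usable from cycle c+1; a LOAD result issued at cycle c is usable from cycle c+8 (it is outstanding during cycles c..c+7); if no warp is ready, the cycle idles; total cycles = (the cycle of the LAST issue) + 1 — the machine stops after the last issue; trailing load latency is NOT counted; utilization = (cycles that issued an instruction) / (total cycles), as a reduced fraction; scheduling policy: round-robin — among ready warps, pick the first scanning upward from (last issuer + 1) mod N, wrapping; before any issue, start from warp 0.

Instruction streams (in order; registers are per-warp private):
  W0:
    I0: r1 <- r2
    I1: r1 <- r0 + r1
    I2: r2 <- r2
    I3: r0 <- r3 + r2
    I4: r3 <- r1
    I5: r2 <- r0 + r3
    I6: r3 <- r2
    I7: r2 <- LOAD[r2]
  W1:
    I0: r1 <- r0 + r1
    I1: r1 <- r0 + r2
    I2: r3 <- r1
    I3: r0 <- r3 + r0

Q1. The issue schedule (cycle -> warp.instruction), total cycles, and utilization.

cycle 0: W0.I0
cycle 1: W1.I0
cycle 2: W0.I1
cycle 3: W1.I1
cycle 4: W0.I2
cycle 5: W1.I2
cycle 6: W0.I3
cycle 7: W1.I3
cycle 8: W0.I4
cycle 9: W0.I5
cycle 10: W0.I6
cycle 11: W0.I7

Answer: 12 cycles, utilization 1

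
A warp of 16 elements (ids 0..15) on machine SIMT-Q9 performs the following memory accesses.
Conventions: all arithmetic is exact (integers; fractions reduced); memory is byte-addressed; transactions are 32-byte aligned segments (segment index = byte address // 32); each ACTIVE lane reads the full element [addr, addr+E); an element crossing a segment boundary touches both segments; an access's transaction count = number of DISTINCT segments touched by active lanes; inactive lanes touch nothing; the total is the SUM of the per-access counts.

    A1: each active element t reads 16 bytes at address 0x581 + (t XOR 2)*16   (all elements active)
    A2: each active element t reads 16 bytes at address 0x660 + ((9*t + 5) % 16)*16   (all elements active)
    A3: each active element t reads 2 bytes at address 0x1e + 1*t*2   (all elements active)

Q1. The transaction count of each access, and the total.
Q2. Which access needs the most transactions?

A1: 9 transactions
A2: 8 transactions
A3: 2 transactions

Answer: 9,8,2; total 19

Answer: A1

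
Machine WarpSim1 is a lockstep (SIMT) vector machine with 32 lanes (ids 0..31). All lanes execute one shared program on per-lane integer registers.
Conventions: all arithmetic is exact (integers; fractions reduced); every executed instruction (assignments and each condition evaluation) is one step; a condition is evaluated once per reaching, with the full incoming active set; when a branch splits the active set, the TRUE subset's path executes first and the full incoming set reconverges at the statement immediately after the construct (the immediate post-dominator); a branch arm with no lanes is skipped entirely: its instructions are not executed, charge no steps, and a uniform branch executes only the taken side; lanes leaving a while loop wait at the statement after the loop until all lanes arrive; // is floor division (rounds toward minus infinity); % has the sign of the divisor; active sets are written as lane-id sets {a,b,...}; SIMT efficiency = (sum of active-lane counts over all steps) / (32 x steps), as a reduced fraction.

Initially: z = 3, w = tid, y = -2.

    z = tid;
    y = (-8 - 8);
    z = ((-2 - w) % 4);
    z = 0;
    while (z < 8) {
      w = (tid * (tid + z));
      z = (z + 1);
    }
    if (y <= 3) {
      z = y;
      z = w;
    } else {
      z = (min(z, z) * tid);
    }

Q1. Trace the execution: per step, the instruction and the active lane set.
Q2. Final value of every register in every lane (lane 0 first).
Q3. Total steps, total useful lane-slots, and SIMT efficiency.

step 0: z <- tid                     {0,1,2,3,4,5,6,7,8,9,10,11,12,13,14,15,16,17,18,19,20,21,22,23,24,25,26,27,28,29,30,31}
step 1: y <- (-8 - 8)                {0,1,2,3,4,5,6,7,8,9,10,11,12,13,14,15,16,17,18,19,20,21,22,23,24,25,26,27,28,29,30,31}
step 2: z <- ((-2 - w) % 4)          {0,1,2,3,4,5,6,7,8,9,10,11,12,13,14,15,16,17,18,19,20,21,22,23,24,25,26,27,28,29,30,31}
step 3: z <- 0                       {0,1,2,3,4,5,6,7,8,9,10,11,12,13,14,15,16,17,18,19,20,21,22,23,24,25,26,27,28,29,30,31}
step 4: eval (z < 8)                 {0,1,2,3,4,5,6,7,8,9,10,11,12,13,14,15,16,17,18,19,20,21,22,23,24,25,26,27,28,29,30,31}
step 5: w <- (tid * (tid + z))       {0,1,2,3,4,5,6,7,8,9,10,11,12,13,14,15,16,17,18,19,20,21,22,23,24,25,26,27,28,29,30,31}
step 6: z <- (z + 1)                 {0,1,2,3,4,5,6,7,8,9,10,11,12,13,14,15,16,17,18,19,20,21,22,23,24,25,26,27,28,29,30,31}
step 7: eval (z < 8)                 {0,1,2,3,4,5,6,7,8,9,10,11,12,13,14,15,16,17,18,19,20,21,22,23,24,25,26,27,28,29,30,31}
step 8: w <- (tid * (tid + z))       {0,1,2,3,4,5,6,7,8,9,10,11,12,13,14,15,16,17,18,19,20,21,22,23,24,25,26,27,28,29,30,31}
step 9: z <- (z + 1)                 {0,1,2,3,4,5,6,7,8,9,10,11,12,13,14,15,16,17,18,19,20,21,22,23,24,25,26,27,28,29,30,31}
step 10: eval (z < 8)                 {0,1,2,3,4,5,6,7,8,9,10,11,12,13,14,15,16,17,18,19,20,21,22,23,24,25,26,27,28,29,30,31}
step 11: w <- (tid * (tid + z))       {0,1,2,3,4,5,6,7,8,9,10,11,12,13,14,15,16,17,18,19,20,21,22,23,24,25,26,27,28,29,30,31}
step 12: z <- (z + 1)                 {0,1,2,3,4,5,6,7,8,9,10,11,12,13,14,15,16,17,18,19,20,21,22,23,24,25,26,27,28,29,30,31}
step 13: eval (z < 8)                 {0,1,2,3,4,5,6,7,8,9,10,11,12,13,14,15,16,17,18,19,20,21,22,23,24,25,26,27,28,29,30,31}
step 14: w <- (tid * (tid + z))       {0,1,2,3,4,5,6,7,8,9,10,11,12,13,14,15,16,17,18,19,20,21,22,23,24,25,26,27,28,29,30,31}
step 15: z <- (z + 1)                 {0,1,2,3,4,5,6,7,8,9,10,11,12,13,14,15,16,17,18,19,20,21,22,23,24,25,26,27,28,29,30,31}
step 16: eval (z < 8)                 {0,1,2,3,4,5,6,7,8,9,10,11,12,13,14,15,16,17,18,19,20,21,22,23,24,25,26,27,28,29,30,31}
step 17: w <- (tid * (tid + z))       {0,1,2,3,4,5,6,7,8,9,10,11,12,13,14,15,16,17,18,19,20,21,22,23,24,25,26,27,28,29,30,31}
step 18: z <- (z + 1)                 {0,1,2,3,4,5,6,7,8,9,10,11,12,13,14,15,16,17,18,19,20,21,22,23,24,25,26,27,28,29,30,31}
step 19: eval (z < 8)                 {0,1,2,3,4,5,6,7,8,9,10,11,12,13,14,15,16,17,18,19,20,21,22,23,24,25,26,27,28,29,30,31}
step 20: w <- (tid * (tid + z))       {0,1,2,3,4,5,6,7,8,9,10,11,12,13,14,15,16,17,18,19,20,21,22,23,24,25,26,27,28,29,30,31}
step 21: z <- (z + 1)                 {0,1,2,3,4,5,6,7,8,9,10,11,12,13,14,15,16,17,18,19,20,21,22,23,24,25,26,27,28,29,30,31}
step 22: eval (z < 8)                 {0,1,2,3,4,5,6,7,8,9,10,11,12,13,14,15,16,17,18,19,20,21,22,23,24,25,26,27,28,29,30,31}
step 23: w <- (tid * (tid + z))       {0,1,2,3,4,5,6,7,8,9,10,11,12,13,14,15,16,17,18,19,20,21,22,23,24,25,26,27,28,29,30,31}
step 24: z <- (z + 1)                 {0,1,2,3,4,5,6,7,8,9,10,11,12,13,14,15,16,17,18,19,20,21,22,23,24,25,26,27,28,29,30,31}
step 25: eval (z < 8)                 {0,1,2,3,4,5,6,7,8,9,10,11,12,13,14,15,16,17,18,19,20,21,22,23,24,25,26,27,28,29,30,31}
step 26: w <- (tid * (tid + z))       {0,1,2,3,4,5,6,7,8,9,10,11,12,13,14,15,16,17,18,19,20,21,22,23,24,25,26,27,28,29,30,31}
step 27: z <- (z + 1)                 {0,1,2,3,4,5,6,7,8,9,10,11,12,13,14,15,16,17,18,19,20,21,22,23,24,25,26,27,28,29,30,31}
step 28: eval (z < 8)                 {0,1,2,3,4,5,6,7,8,9,10,11,12,13,14,15,16,17,18,19,20,21,22,23,24,25,26,27,28,29,30,31}
step 29: eval (y <= 3)                {0,1,2,3,4,5,6,7,8,9,10,11,12,13,14,15,16,17,18,19,20,21,22,23,24,25,26,27,28,29,30,31}
step 30: z <- y                       {0,1,2,3,4,5,6,7,8,9,10,11,12,13,14,15,16,17,18,19,20,21,22,23,24,25,26,27,28,29,30,31}
step 31: z <- w                       {0,1,2,3,4,5,6,7,8,9,10,11,12,13,14,15,16,17,18,19,20,21,22,23,24,25,26,27,28,29,30,31}

Answer: 32 steps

z: 0,8,18,30,44,60,78,98,120,144,170,198,228,260,294,330,368,408,450,494,540,588,638,690,744,800,858,918,980,1044,1110,1178
w: 0,8,18,30,44,60,78,98,120,144,170,198,228,260,294,330,368,408,450,494,540,588,638,690,744,800,858,918,980,1044,1110,1178
y: -16,-16,-16,-16,-16,-16,-16,-16,-16,-16,-16,-16,-16,-16,-16,-16,-16,-16,-16,-16,-16,-16,-16,-16,-16,-16,-16,-16,-16,-16,-16,-16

steps = 32; useful = 1024; efficiency = 1024/1024 = 1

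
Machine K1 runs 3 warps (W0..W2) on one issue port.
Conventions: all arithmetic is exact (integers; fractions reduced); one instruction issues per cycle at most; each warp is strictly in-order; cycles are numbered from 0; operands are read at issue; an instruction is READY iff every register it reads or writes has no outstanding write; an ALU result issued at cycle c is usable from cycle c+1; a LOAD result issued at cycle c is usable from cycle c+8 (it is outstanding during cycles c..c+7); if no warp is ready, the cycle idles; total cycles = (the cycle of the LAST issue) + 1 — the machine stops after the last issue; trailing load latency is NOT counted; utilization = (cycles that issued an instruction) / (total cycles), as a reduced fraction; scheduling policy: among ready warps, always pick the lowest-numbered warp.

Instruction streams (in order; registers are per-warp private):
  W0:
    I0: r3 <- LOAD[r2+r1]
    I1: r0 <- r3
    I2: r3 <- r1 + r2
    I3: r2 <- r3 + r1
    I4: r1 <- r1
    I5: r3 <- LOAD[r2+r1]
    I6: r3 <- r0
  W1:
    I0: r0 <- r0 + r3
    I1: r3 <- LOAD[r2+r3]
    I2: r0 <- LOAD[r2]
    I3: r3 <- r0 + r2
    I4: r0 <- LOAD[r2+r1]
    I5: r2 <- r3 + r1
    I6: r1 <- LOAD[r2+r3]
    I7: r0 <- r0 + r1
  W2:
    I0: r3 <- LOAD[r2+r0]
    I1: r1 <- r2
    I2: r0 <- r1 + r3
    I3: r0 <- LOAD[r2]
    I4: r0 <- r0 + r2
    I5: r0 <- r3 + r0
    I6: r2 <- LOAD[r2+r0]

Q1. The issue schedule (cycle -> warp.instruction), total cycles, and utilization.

cycle 0: W0.I0
cycle 1: W1.I0
cycle 2: W1.I1
cycle 3: W1.I2
cycle 4: W2.I0
cycle 5: W2.I1
cycle 6: idle
cycle 7: idle
cycle 8: W0.I1
cycle 9: W0.I2
cycle 10: W0.I3
cycle 11: W0.I4
cycle 12: W0.I5
cycle 13: W1.I3
cycle 14: W1.I4
cycle 15: W1.I5
cycle 16: W1.I6
cycle 17: W2.I2
cycle 18: W2.I3
cycle 19: idle
cycle 20: W0.I6
cycle 21: idle
cycle 22: idle
cycle 23: idle
cycle 24: W1.I7
cycle 25: idle
cycle 26: W2.I4
cycle 27: W2.I5
cycle 28: W2.I6

Answer: 29 cycles, utilization 22/29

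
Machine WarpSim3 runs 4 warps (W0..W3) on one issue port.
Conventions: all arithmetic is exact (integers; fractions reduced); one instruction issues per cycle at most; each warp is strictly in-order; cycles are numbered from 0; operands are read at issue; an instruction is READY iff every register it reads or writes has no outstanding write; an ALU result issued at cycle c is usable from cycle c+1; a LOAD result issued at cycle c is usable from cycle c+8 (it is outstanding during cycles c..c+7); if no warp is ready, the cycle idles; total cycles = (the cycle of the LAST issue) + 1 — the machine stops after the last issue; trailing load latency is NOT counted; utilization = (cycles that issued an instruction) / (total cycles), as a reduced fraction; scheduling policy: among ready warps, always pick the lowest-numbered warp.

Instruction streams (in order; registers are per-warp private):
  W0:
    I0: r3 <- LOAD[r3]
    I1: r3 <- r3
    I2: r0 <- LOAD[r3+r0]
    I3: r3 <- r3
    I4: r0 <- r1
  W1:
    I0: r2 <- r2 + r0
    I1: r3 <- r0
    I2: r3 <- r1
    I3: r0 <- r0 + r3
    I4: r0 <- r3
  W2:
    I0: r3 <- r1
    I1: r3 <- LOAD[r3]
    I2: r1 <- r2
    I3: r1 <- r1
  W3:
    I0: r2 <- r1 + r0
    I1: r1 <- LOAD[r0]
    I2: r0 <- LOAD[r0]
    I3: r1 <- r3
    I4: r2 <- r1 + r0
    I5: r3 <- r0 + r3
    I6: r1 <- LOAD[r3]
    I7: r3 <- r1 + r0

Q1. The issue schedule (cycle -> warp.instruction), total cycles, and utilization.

cycle 0: W0.I0
cycle 1: W1.I0
cycle 2: W1.I1
cycle 3: W1.I2
cycle 4: W1.I3
cycle 5: W1.I4
cycle 6: W2.I0
cycle 7: W2.I1
cycle 8: W0.I1
cycle 9: W0.I2
cycle 10: W0.I3
cycle 11: W2.I2
cycle 12: W2.I3
cycle 13: W3.I0
cycle 14: W3.I1
cycle 15: W3.I2
cycle 16: idle
cycle 17: W0.I4
cycle 18: idle
cycle 19: idle
cycle 20: idle
cycle 21: idle
cycle 22: W3.I3
cycle 23: W3.I4
cycle 24: W3.I5
cycle 25: W3.I6
cycle 26: idle
cycle 27: idle
cycle 28: idle
cycle 29: idle
cycle 30: idle
cycle 31: idle
cycle 32: idle
cycle 33: W3.I7

Answer: 34 cycles, utilization 11/17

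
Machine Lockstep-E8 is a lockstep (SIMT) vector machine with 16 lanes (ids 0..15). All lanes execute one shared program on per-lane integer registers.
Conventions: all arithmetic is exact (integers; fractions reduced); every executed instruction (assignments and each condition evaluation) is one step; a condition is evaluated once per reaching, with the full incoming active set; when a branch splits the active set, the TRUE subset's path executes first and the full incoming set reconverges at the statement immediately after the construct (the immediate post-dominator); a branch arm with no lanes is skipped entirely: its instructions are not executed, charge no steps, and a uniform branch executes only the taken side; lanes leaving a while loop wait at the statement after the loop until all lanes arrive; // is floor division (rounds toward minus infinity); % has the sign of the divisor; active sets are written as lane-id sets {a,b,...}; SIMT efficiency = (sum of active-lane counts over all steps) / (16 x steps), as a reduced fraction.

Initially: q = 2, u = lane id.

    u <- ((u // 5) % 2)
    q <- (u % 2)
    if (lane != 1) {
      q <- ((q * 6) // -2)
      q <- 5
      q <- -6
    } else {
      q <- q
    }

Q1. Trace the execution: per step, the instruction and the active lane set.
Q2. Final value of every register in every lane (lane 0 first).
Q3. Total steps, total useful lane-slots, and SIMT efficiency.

step 0: u <- ((u // 5) % 2)          {0,1,2,3,4,5,6,7,8,9,10,11,12,13,14,15}
step 1: q <- (u % 2)                 {0,1,2,3,4,5,6,7,8,9,10,11,12,13,14,15}
step 2: eval (lane != 1)             {0,1,2,3,4,5,6,7,8,9,10,11,12,13,14,15}
step 3: q <- ((q * 6) // -2)         {0,2,3,4,5,6,7,8,9,10,11,12,13,14,15}
step 4: q <- 5                       {0,2,3,4,5,6,7,8,9,10,11,12,13,14,15}
step 5: q <- -6                      {0,2,3,4,5,6,7,8,9,10,11,12,13,14,15}
step 6: q <- q                       {1}

Answer: 7 steps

q: -6,0,-6,-6,-6,-6,-6,-6,-6,-6,-6,-6,-6,-6,-6,-6
u: 0,0,0,0,0,1,1,1,1,1,0,0,0,0,0,1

steps = 7; useful = 94; efficiency = 94/112 = 47/56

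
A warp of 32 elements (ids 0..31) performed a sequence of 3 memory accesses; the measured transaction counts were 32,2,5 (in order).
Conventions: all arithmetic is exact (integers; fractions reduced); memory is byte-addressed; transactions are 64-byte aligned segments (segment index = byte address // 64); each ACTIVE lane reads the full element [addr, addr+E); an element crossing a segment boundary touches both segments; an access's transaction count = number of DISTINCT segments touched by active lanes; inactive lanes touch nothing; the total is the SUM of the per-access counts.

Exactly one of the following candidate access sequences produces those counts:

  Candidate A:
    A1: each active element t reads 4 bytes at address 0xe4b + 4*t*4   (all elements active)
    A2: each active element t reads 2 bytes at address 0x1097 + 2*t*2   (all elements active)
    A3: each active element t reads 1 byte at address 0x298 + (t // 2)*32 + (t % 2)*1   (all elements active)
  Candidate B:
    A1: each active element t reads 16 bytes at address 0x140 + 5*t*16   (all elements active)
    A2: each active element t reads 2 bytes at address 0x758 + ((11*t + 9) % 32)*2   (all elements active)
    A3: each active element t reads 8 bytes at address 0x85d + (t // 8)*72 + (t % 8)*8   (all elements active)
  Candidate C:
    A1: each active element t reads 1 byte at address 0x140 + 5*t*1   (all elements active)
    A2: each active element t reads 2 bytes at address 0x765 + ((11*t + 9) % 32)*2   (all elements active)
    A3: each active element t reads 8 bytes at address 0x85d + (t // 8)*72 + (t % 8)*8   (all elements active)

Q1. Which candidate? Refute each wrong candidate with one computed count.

A: A1 gives 8 transactions, not 32
C: A1 gives 3 transactions, not 32
B: all counts match (32,2,5)

Answer: B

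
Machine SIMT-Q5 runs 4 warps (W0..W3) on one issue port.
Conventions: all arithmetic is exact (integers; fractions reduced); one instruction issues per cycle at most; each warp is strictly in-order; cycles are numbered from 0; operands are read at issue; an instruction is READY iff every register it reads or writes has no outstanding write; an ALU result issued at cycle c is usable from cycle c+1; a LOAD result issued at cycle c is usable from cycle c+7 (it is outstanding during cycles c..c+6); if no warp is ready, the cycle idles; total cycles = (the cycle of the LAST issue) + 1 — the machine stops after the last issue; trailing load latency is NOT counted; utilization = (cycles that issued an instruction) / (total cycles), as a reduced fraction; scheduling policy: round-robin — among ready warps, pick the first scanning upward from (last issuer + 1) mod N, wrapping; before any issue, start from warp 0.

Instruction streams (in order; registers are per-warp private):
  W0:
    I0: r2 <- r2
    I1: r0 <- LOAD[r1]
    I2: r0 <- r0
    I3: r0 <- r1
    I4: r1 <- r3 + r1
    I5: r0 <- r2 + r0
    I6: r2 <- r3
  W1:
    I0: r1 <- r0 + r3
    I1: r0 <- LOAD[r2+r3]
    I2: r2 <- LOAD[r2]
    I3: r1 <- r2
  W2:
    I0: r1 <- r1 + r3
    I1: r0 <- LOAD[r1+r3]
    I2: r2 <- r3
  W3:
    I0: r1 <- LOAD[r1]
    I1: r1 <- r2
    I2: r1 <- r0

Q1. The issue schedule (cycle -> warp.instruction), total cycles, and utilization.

cycle 0: W0.I0
cycle 1: W1.I0
cycle 2: W2.I0
cycle 3: W3.I0
cycle 4: W0.I1
cycle 5: W1.I1
cycle 6: W2.I1
cycle 7: W1.I2
cycle 8: W2.I2
cycle 9: idle
cycle 10: W3.I1
cycle 11: W0.I2
cycle 12: W3.I2
cycle 13: W0.I3
cycle 14: W1.I3
cycle 15: W0.I4
cycle 16: W0.I5
cycle 17: W0.I6

Answer: 18 cycles, utilization 17/18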